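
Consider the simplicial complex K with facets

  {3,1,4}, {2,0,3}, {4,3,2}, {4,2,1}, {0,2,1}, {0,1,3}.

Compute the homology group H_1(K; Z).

H_1 ≅ 0.

K has 5 vertices, 9 edges, 6 triangles.
rank ∂_1 = 4, rank ∂_2 = 5 ⇒ b_1 = 9 − 4 − 5 = 0; all invariant factors of ∂_2 are 1 so no torsion. So H_1 = 0.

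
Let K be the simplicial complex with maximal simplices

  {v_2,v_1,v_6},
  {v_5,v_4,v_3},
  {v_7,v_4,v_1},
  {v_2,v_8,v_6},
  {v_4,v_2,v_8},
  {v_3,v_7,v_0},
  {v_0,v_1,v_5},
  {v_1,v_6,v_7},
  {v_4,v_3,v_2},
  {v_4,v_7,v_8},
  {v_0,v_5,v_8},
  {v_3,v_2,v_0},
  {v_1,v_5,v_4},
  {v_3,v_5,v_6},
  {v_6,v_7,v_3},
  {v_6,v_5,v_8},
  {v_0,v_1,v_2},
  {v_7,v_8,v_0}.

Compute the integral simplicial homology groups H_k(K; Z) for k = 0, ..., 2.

Order the vertices as v_0 < v_1 < v_2 < v_3 < v_4 < v_5 < v_6 < v_7 < v_8. Listing each simplex with vertices in this order, K has dimension 2 with simplices:

  0-simplices (9): [v_0], [v_1], [v_2], [v_3], [v_4], [v_5], [v_6], [v_7], [v_8]
  1-simplices (27): (27 of them)
  2-simplices (18): (18 of them)

so the chain groups are C_0 ≅ Z^9, C_1 ≅ Z^27, C_2 ≅ Z^18.

∂_1: C_1 → C_0 is given by ∂[p,q] = [q] − [p].
This gives a 9×27 integer matrix of rank 8; reducing to Smith normal form yields diagonal entries (1,1,1,1,1,1,1,1).

The boundary map ∂_2: C_2 → C_1 maps a triangle to the signed sum of its edges. For instance
  ∂[v_0,v_3,v_7] = [v_3,v_7] − [v_0,v_7] + [v_0,v_3],
  ∂[v_5,v_6,v_8] = [v_6,v_8] − [v_5,v_8] + [v_5,v_6].
The resulting 27×18 matrix has rank 17, and its Smith normal form has invariant factors (1,1,1,1,1,1,1,1,1,1,1,1,1,1,1,1,1).

Computing H_k = (kernel of ∂_k) / (image of ∂_{k+1}):

  H_0: rank C_0 − rank ∂_1 = 9 − 8 = 1, and the invariant factors of ∂_1 are all 1, so H_0 ≅ Z.
  H_1: rank ker ∂_1 − rank ∂_2 = (27 − 8) − 17 = 2, and the invariant factors of ∂_2 are all 1, so H_1 ≅ Z^2.
  H_2: rank ker ∂_2 − rank ∂_3 = (18 − 17) − 0 = 1, and there is no ∂_3, so H_2 ≅ Z.

(K is a triangulation of the torus T^2.)

H_0 ≅ Z,  H_1 ≅ Z^2,  H_2 ≅ Z.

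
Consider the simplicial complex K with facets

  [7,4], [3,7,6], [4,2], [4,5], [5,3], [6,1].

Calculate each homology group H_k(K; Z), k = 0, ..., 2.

Take the total order 1 < 2 < 3 < 4 < 5 < 6 < 7 on the vertex set. Then K (dimension 2) consists of the simplices:

  0-simplices (7): [1], [2], [3], [4], [5], [6], [7]
  1-simplices (8): [1,6], [2,4], [3,5], [3,6], [3,7], [4,5], [4,7], [6,7]
  2-simplices (1): [3,6,7]

giving chain groups C_0 ≅ Z^7, C_1 ≅ Z^8, C_2 ≅ Z^1.

Boundary ∂_1: C_1 → C_0 sends each edge [p,q] (with p < q) to q − p. For instance
  ∂[6,7] = [7] − [6].
This gives a 7×8 integer matrix of rank 6; reducing to Smith normal form yields diagonal entries (1,1,1,1,1,1).

∂_2: C_2 → C_1 sends each 2-simplex [p,q,r] to [q,r] − [p,r] + [p,q]. For instance
  ∂[3,6,7] = [6,7] − [3,7] + [3,6].
This gives a 8×1 integer matrix of rank 1; reducing to Smith normal form yields diagonal entries (1).

Now H_k = ker ∂_k / im ∂_{k+1}, so:

  H_0: rank C_0 − rank ∂_1 = 7 − 6 = 1, and the invariant factors of ∂_1 are all 1, so H_0 = Z.
  H_1: rank ker ∂_1 − rank ∂_2 = (8 − 6) − 1 = 1, and the invariant factors of ∂_2 are all 1, so H_1 = Z.
  H_2: rank ker ∂_2 − rank ∂_3 = (1 − 1) − 0 = 0, and there is no ∂_3, so H_2 = 0.

H_0 ≅ Z,  H_1 ≅ Z,  H_2 = 0.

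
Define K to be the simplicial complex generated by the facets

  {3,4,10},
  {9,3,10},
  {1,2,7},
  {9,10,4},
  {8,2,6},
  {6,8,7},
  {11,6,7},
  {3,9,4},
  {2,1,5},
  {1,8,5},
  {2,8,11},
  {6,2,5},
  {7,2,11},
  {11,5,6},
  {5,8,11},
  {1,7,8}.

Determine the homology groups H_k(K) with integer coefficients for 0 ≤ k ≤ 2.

H_0 = Z^2,  H_1 = Z/2Z,  H_2 = Z.

Order the vertices as 1 < 2 < 3 < 4 < 5 < 6 < 7 < 8 < 9 < 10 < 11. Listing each simplex with vertices in this order, K has dimension 2 with simplices:

  0-simplices (11): [1], [2], [3], [4], [5], [6], [7], [8], [9], [10], [11]
  1-simplices (24): (24 of them)
  2-simplices (16): [1,2,5], [1,2,7], [1,5,8], [1,7,8], [2,5,6], [2,6,8], [2,7,11], [2,8,11], [3,4,9], [3,4,10], [3,9,10], [4,9,10], [5,6,11], [5,8,11], [6,7,8], [6,7,11]

giving chain groups C_0 ≅ Z^11, C_1 ≅ Z^24, C_2 ≅ Z^16.

Boundary ∂_1: C_1 → C_0 is given by ∂[p,q] = [q] − [p]. For instance
  ∂[1,5] = [5] − [1].
The 11×24 boundary matrix has rank 9 and Smith normal form diag(1,1,1,1,1,1,1,1,1).

Boundary ∂_2: C_2 → C_1 acts by ∂[p,q,r] = [q,r] − [p,r] + [p,q]. For instance
  ∂[6,7,8] = [7,8] − [6,8] + [6,7],
  ∂[2,6,8] = [6,8] − [2,8] + [2,6].
The 24×16 boundary matrix has rank 15 and Smith normal form diag(1,1,1,1,1,1,1,1,1,1,1,1,1,1,2).

From H_k ≅ ker(∂_k) / im(∂_{k+1}) we obtain:

  H_0: rank C_0 − rank ∂_1 = 11 − 9 = 2, and the invariant factors of ∂_1 are all 1, so H_0 ≅ Z^2.
  H_1: rank ker ∂_1 − rank ∂_2 = (24 − 9) − 15 = 0, and ∂_2 has invariant factor 2 > 1, so H_1 ≅ Z/2Z.
  H_2: rank ker ∂_2 − rank ∂_3 = (16 − 15) − 0 = 1, and there is no ∂_3, so H_2 ≅ Z.

As a check, the Euler characteristic is 11 − 24 + 16 = 3, which agrees with 2 − 0 + 1 = 3.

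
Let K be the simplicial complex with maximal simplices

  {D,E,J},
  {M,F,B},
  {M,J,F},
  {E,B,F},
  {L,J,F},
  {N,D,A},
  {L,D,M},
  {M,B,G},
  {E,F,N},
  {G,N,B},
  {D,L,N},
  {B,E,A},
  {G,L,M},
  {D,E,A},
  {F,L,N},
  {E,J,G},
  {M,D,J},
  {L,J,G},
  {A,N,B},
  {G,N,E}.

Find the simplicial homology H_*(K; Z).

H_0 = Z,  H_1 = Z ⊕ Z/2,  H_2 = 0.

We work with the vertex ordering A < B < D < E < F < G < J < L < M < N. The simplices of K, each written with vertices in increasing order, are:

  0-simplices (10): A, B, D, E, F, G, J, L, M, N
  1-simplices (30): AB, AD, AE, AN, BE, BF, BG, BM, BN, DE, DJ, DL, DM, DN, EF, EG, EJ, EN, FJ, FL, FM, FN, GJ, GL, GM, GN, JL, JM, LM, LN
  2-simplices (20): ABE, ABN, ADE, ADN, BEF, BFM, BGM, BGN, DEJ, DJM, DLM, DLN, EFN, EGJ, EGN, FJL, FJM, FLN, GJL, GLM

Hence C_0 ≅ Z^10, C_1 ≅ Z^30, C_2 ≅ Z^20.

∂_1: C_1 → C_0 sends each edge [p,q] (with p < q) to q − p.
The resulting 10×30 matrix has rank 9, and its Smith normal form has invariant factors (1,1,1,1,1,1,1,1,1).

∂_2: C_2 → C_1 maps a triangle to the signed sum of its edges. For instance
  ∂BFM = FM − BM + BF,
  ∂DJM = JM − DM + DJ.
The 30×20 boundary matrix has rank 20 and Smith normal form diag(1,1,1,1,1,1,1,1,1,1,1,1,1,1,1,1,1,1,1,2).

From H_k ≅ ker(∂_k) / im(∂_{k+1}) we obtain:

  H_0: rank C_0 − rank ∂_1 = 10 − 9 = 1, and the invariant factors of ∂_1 are all 1, so H_0 = Z.
  H_1: rank ker ∂_1 − rank ∂_2 = (30 − 9) − 20 = 1, and ∂_2 has invariant factor 2 > 1, so H_1 = Z ⊕ Z/2.
  H_2: rank ker ∂_2 − rank ∂_3 = (20 − 20) − 0 = 0, and there is no ∂_3, so H_2 = 0.

(K is a triangulation of the Klein bottle.)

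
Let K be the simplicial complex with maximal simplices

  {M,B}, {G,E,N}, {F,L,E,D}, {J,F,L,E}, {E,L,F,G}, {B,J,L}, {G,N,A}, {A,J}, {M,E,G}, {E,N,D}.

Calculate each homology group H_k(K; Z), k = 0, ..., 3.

H_0 = Z,  H_1 = Z^2,  H_2 = 0,  H_3 = 0.

Order the vertices as A < B < D < E < F < G < J < L < M < N. Listing each simplex with vertices in this order, K has dimension 3 with simplices:

  0-simplices (10): A, B, D, E, F, G, J, L, M, N
  1-simplices (23): AG, AJ, AN, BJ, BL, BM, DE, DF, DL, DN, EF, EG, EJ, EL, EM, EN, FG, FJ, FL, GL, GM, GN, JL
  2-simplices (15): AGN, BJL, DEF, DEL, DEN, DFL, EFG, EFJ, EFL, EGL, EGM, EGN, EJL, FGL, FJL
  3-simplices (3): DEFL, EFGL, EFJL

giving chain groups C_0 ≅ Z^10, C_1 ≅ Z^23, C_2 ≅ Z^15, C_3 ≅ Z^3.

Boundary ∂_1: C_1 → C_0 is given by ∂[p,q] = [q] − [p].
The 10×23 boundary matrix has rank 9 and Smith normal form diag(1,1,1,1,1,1,1,1,1).

∂_2: C_2 → C_1 acts by ∂[p,q,r] = [q,r] − [p,r] + [p,q]. For instance
  ∂DEF = EF − DF + DE,
  ∂EFG = FG − EG + EF.
As a 23×15 matrix over Z this has rank 12, with invariant factors (1,1,1,1,1,1,1,1,1,1,1,1).

Boundary ∂_3: C_3 → C_2 sends each 3-simplex σ to the alternating sum Σ_i (−1)^i (σ with its i-th vertex removed). For instance
  ∂EFGL = FGL − EGL + EFL − EFG,
  ∂DEFL = EFL − DFL + DEL − DEF.
The 15×3 boundary matrix has rank 3 and Smith normal form diag(1,1,1).

Reading off H_k = ker ∂_k / im ∂_{k+1}:

  H_0: rank C_0 − rank ∂_1 = 10 − 9 = 1, and the invariant factors of ∂_1 are all 1, so H_0 = Z.
  H_1: rank ker ∂_1 − rank ∂_2 = (23 − 9) − 12 = 2, and the invariant factors of ∂_2 are all 1, so H_1 = Z^2.
  H_2: rank ker ∂_2 − rank ∂_3 = (15 − 12) − 3 = 0, and the invariant factors of ∂_3 are all 1, so H_2 = 0.
  H_3: rank ker ∂_3 − rank ∂_4 = (3 − 3) − 0 = 0, and there is no ∂_4, so H_3 = 0.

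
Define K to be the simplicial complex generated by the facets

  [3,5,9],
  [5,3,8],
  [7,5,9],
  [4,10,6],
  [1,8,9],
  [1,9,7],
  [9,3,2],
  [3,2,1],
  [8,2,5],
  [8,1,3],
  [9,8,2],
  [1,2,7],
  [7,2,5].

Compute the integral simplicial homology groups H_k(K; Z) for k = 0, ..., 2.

H_0 = Z^2,  H_1 = Z/2,  H_2 = 0.

Take the total order 1 < 2 < 3 < 4 < 5 < 6 < 7 < 8 < 9 < 10 on the vertex set. Then K (dimension 2) consists of the simplices:

  0-simplices (10): [1], [2], [3], [4], [5], [6], [7], [8], [9], [10]
  1-simplices (21): [1,2], [1,3], [1,7], [1,8], [1,9], [2,3], [2,5], [2,7], [2,8], [2,9], [3,5], [3,8], [3,9], [4,6], [4,10], [5,7], [5,8], [5,9], [6,10], [7,9], [8,9]
  2-simplices (13): [1,2,3], [1,2,7], [1,3,8], [1,7,9], [1,8,9], [2,3,9], [2,5,7], [2,5,8], [2,8,9], [3,5,8], [3,5,9], [4,6,10], [5,7,9]

so the chain groups are C_0 ≅ Z^10, C_1 ≅ Z^21, C_2 ≅ Z^13.

The boundary map ∂_1: C_1 → C_0 sends each edge [p,q] (with p < q) to q − p. For instance
  ∂[2,8] = [8] − [2].
This gives a 10×21 integer matrix of rank 8; reducing to Smith normal form yields diagonal entries (1,1,1,1,1,1,1,1).

The boundary map ∂_2: C_2 → C_1 maps a triangle to the signed sum of its edges. For instance
  ∂[5,7,9] = [7,9] − [5,9] + [5,7],
  ∂[1,3,8] = [3,8] − [1,8] + [1,3].
As a 21×13 matrix over Z this has rank 13, with invariant factors (1,1,1,1,1,1,1,1,1,1,1,1,2).

Computing H_k = (kernel of ∂_k) / (image of ∂_{k+1}):

  H_0: rank C_0 − rank ∂_1 = 10 − 8 = 2, and the invariant factors of ∂_1 are all 1, so H_0 ≅ Z^2.
  H_1: rank ker ∂_1 − rank ∂_2 = (21 − 8) − 13 = 0, and ∂_2 has invariant factor 2 > 1, so H_1 ≅ Z/2.
  H_2: rank ker ∂_2 − rank ∂_3 = (13 − 13) − 0 = 0, and there is no ∂_3, so H_2 ≅ 0.

As a check, the Euler characteristic is 10 − 21 + 13 = 2, which agrees with 2 − 0 + 0 = 2.
(K is a triangulation of the disjoint union of the real projective plane RP^2 and the 2-simplex.)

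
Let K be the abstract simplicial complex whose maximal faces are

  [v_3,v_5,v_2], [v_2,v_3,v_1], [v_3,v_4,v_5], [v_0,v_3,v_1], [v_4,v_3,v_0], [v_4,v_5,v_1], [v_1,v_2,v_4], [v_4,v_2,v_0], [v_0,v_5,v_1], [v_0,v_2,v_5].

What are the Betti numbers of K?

b_0 = 1, b_1 = 0, b_2 = 0.

Take the total order v_0 < v_1 < v_2 < v_3 < v_4 < v_5 on the vertex set. Then K (dimension 2) consists of the simplices:

  0-simplices (6): [v_0], [v_1], [v_2], [v_3], [v_4], [v_5]
  1-simplices (15): (15 of them)
  2-simplices (10): [v_0,v_1,v_3], [v_0,v_1,v_5], [v_0,v_2,v_4], [v_0,v_2,v_5], [v_0,v_3,v_4], [v_1,v_2,v_3], [v_1,v_2,v_4], [v_1,v_4,v_5], [v_2,v_3,v_5], [v_3,v_4,v_5]

so the chain groups are C_0 ≅ Z^6, C_1 ≅ Z^15, C_2 ≅ Z^10.

∂_1: C_1 → C_0 is given by ∂[p,q] = [q] − [p]. For instance
  ∂[v_0,v_5] = [v_5] − [v_0].
The 6×15 boundary matrix has rank 5 and Smith normal form diag(1,1,1,1,1).

Boundary ∂_2: C_2 → C_1 sends each 2-simplex [p,q,r] to [q,r] − [p,r] + [p,q]. For instance
  ∂[v_1,v_2,v_4] = [v_2,v_4] − [v_1,v_4] + [v_1,v_2],
  ∂[v_0,v_3,v_4] = [v_3,v_4] − [v_0,v_4] + [v_0,v_3].
As a 15×10 matrix over Z this has rank 10, with invariant factors (1,1,1,1,1,1,1,1,1,2).

Reading off H_k = ker ∂_k / im ∂_{k+1}:

  H_0: rank C_0 − rank ∂_1 = 6 − 5 = 1, and the invariant factors of ∂_1 are all 1, so H_0 ≅ Z.
  H_1: rank ker ∂_1 − rank ∂_2 = (15 − 5) − 10 = 0, and ∂_2 has invariant factor 2 > 1, so H_1 ≅ Z/2.
  H_2: rank ker ∂_2 − rank ∂_3 = (10 − 10) − 0 = 0, and there is no ∂_3, so H_2 ≅ 0.

Hence the Betti numbers are b_0 = 1, b_1 = 0, b_2 = 0.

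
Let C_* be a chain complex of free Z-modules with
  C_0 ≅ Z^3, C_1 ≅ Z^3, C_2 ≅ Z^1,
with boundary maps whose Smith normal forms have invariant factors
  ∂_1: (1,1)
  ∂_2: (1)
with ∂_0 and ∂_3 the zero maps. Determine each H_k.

H_0 = Z,  H_1 = 0,  H_2 = 0.

H_0: b_0 = 3 − 0 − 2 = 1; torsion from ∂_1 factors > 1: none. So H_0 = Z.
H_1: b_1 = 3 − 2 − 1 = 0; torsion from ∂_2 factors > 1: none. So H_1 = 0.
H_2: b_2 = 1 − 1 − 0 = 0; torsion from ∂_3 factors > 1: none. So H_2 = 0.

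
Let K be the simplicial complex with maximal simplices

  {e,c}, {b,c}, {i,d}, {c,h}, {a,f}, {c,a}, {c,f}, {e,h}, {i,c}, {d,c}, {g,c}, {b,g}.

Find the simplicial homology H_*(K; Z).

H_0 = Z,  H_1 = Z^4.

Take the total order a < b < c < d < e < f < g < h < i on the vertex set. Then K (dimension 1) consists of the simplices:

  0-simplices (9): a, b, c, d, e, f, g, h, i
  1-simplices (12): ac, af, bc, bg, cd, ce, cf, cg, ch, ci, di, eh

giving chain groups C_0 ≅ Z^9, C_1 ≅ Z^12.

Boundary ∂_1: C_1 → C_0 sends each edge [p,q] (with p < q) to q − p. For instance
  ∂eh = h − e.
The 9×12 boundary matrix has rank 8 and Smith normal form diag(1,1,1,1,1,1,1,1).

Computing H_k = (kernel of ∂_k) / (image of ∂_{k+1}):

  H_0: rank C_0 − rank ∂_1 = 9 − 8 = 1, and the invariant factors of ∂_1 are all 1, so H_0 ≅ Z.
  H_1: rank ker ∂_1 − rank ∂_2 = (12 − 8) − 0 = 4, and there is no ∂_2, so H_1 ≅ Z^4.

As a check, the Euler characteristic is 9 − 12 = -3, which agrees with 1 − 4 = -3.
(K is a triangulation of a wedge of 4 circles.)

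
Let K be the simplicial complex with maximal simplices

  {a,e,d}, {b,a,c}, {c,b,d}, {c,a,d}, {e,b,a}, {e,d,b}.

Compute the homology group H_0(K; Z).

Fix the vertex order a < b < c < d < e and write every simplex with vertices in increasing order. Then dim K = 2 and the simplices of K are:

  0-simplices (5): a, b, c, d, e
  1-simplices (9): ab, ac, ad, ae, bc, bd, be, cd, de
  2-simplices (6): abc, abe, acd, ade, bcd, bde

Hence C_0 ≅ Z^5, C_1 ≅ Z^9, C_2 ≅ Z^6.

Boundary ∂_1: C_1 → C_0 is given by ∂[p,q] = [q] − [p]. For instance
  ∂de = e − d.
As a 5×9 matrix over Z this has rank 4, with invariant factors (1,1,1,1).

Boundary ∂_2: C_2 → C_1 maps a triangle to the signed sum of its edges. For instance
  ∂ade = de − ae + ad,
  ∂acd = cd − ad + ac.
The resulting 9×6 matrix has rank 5, and its Smith normal form has invariant factors (1,1,1,1,1).

From H_k ≅ ker(∂_k) / im(∂_{k+1}) we obtain:

  H_0: rank C_0 − rank ∂_1 = 5 − 4 = 1, and the invariant factors of ∂_1 are all 1, so H_0 = Z.

H_0 = Z.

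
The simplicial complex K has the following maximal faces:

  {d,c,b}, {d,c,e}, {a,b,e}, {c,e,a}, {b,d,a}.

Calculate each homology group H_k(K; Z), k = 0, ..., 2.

H_0 = Z,  H_1 = Z,  H_2 = 0.

We work with the vertex ordering a < b < c < d < e. The simplices of K, each written with vertices in increasing order, are:

  0-simplices (5): a, b, c, d, e
  1-simplices (10): ab, ac, ad, ae, bc, bd, be, cd, ce, de
  2-simplices (5): abd, abe, ace, bcd, cde

so the chain groups are C_0 ≅ Z^5, C_1 ≅ Z^10, C_2 ≅ Z^5.

Boundary ∂_1: C_1 → C_0 is given by ∂[p,q] = [q] − [p].
The resulting 5×10 matrix has rank 4, and its Smith normal form has invariant factors (1,1,1,1).

The boundary map ∂_2: C_2 → C_1 sends each 2-simplex [p,q,r] to [q,r] − [p,r] + [p,q]. For instance
  ∂ace = ce − ae + ac,
  ∂abd = bd − ad + ab.
The resulting 10×5 matrix has rank 5, and its Smith normal form has invariant factors (1,1,1,1,1).

Now H_k = ker ∂_k / im ∂_{k+1}, so:

  H_0: rank C_0 − rank ∂_1 = 5 − 4 = 1, and the invariant factors of ∂_1 are all 1, so H_0 ≅ Z.
  H_1: rank ker ∂_1 − rank ∂_2 = (10 − 4) − 5 = 1, and the invariant factors of ∂_2 are all 1, so H_1 ≅ Z.
  H_2: rank ker ∂_2 − rank ∂_3 = (5 − 5) − 0 = 0, and there is no ∂_3, so H_2 ≅ 0.

As a check, the Euler characteristic is 5 − 10 + 5 = 0, which agrees with 1 − 1 + 0 = 0.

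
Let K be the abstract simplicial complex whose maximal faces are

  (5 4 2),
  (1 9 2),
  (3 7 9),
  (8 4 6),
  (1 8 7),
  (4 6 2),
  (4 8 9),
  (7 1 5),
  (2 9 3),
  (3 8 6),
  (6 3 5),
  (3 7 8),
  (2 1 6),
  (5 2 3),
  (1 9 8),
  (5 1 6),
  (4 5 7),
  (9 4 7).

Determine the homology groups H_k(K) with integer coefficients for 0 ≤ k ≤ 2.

Take the total order 1 < 2 < 3 < 4 < 5 < 6 < 7 < 8 < 9 on the vertex set. Then K (dimension 2) consists of the simplices:

  0-simplices (9): [1], [2], [3], [4], [5], [6], [7], [8], [9]
  1-simplices (27): (27 of them)
  2-simplices (18): [1,2,6], [1,2,9], [1,5,6], [1,5,7], [1,7,8], [1,8,9], [2,3,5], [2,3,9], [2,4,5], [2,4,6], [3,5,6], [3,6,8], [3,7,8], [3,7,9], [4,5,7], [4,6,8], [4,7,9], [4,8,9]

giving chain groups C_0 ≅ Z^9, C_1 ≅ Z^27, C_2 ≅ Z^18.

∂_1: C_1 → C_0 sends each edge [p,q] (with p < q) to q − p.
The 9×27 boundary matrix has rank 8 and Smith normal form diag(1,1,1,1,1,1,1,1).

Boundary ∂_2: C_2 → C_1 maps a triangle to the signed sum of its edges. For instance
  ∂[2,4,5] = [4,5] − [2,5] + [2,4],
  ∂[3,5,6] = [5,6] − [3,6] + [3,5].
The 27×18 boundary matrix has rank 18 and Smith normal form diag(1,1,1,1,1,1,1,1,1,1,1,1,1,1,1,1,1,2).

Now H_k = ker ∂_k / im ∂_{k+1}, so:

  H_0: rank C_0 − rank ∂_1 = 9 − 8 = 1, and the invariant factors of ∂_1 are all 1, so H_0 ≅ Z.
  H_1: rank ker ∂_1 − rank ∂_2 = (27 − 8) − 18 = 1, and ∂_2 has invariant factor 2 > 1, so H_1 ≅ Z ⊕ Z/2.
  H_2: rank ker ∂_2 − rank ∂_3 = (18 − 18) − 0 = 0, and there is no ∂_3, so H_2 ≅ 0.

H_0 ≅ Z,  H_1 ≅ Z ⊕ Z/2,  H_2 = 0.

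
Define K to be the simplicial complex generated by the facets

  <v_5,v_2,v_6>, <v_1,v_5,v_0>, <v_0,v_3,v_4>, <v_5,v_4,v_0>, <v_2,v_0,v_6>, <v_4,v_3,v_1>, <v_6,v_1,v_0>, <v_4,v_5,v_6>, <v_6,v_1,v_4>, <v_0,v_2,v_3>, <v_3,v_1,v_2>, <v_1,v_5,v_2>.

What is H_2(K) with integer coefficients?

We work with the vertex ordering v_0 < v_1 < v_2 < v_3 < v_4 < v_5 < v_6. The simplices of K, each written with vertices in increasing order, are:

  0-simplices (7): [v_0], [v_1], [v_2], [v_3], [v_4], [v_5], [v_6]
  1-simplices (18): (18 of them)
  2-simplices (12): (12 of them)

Hence C_0 ≅ Z^7, C_1 ≅ Z^18, C_2 ≅ Z^12.

The boundary map ∂_1: C_1 → C_0 is given by ∂[p,q] = [q] − [p].
The 7×18 boundary matrix has rank 6 and Smith normal form diag(1,1,1,1,1,1).

Boundary ∂_2: C_2 → C_1 maps a triangle to the signed sum of its edges. For instance
  ∂[v_0,v_1,v_5] = [v_1,v_5] − [v_0,v_5] + [v_0,v_1],
  ∂[v_0,v_2,v_6] = [v_2,v_6] − [v_0,v_6] + [v_0,v_2].
This gives a 18×12 integer matrix of rank 12; reducing to Smith normal form yields diagonal entries (1,1,1,1,1,1,1,1,1,1,1,2).

Computing H_k = (kernel of ∂_k) / (image of ∂_{k+1}):

  H_2: rank ker ∂_2 − rank ∂_3 = (12 − 12) − 0 = 0, and there is no ∂_3, so H_2 = 0.

H_2 ≅ 0.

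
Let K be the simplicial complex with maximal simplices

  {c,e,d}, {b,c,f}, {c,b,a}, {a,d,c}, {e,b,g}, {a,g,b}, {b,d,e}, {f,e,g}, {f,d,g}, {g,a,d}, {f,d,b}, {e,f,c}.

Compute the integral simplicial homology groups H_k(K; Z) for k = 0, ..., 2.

H_0 = Z,  H_1 = Z_2,  H_2 = 0.

Fix the vertex order a < b < c < d < e < f < g and write every simplex with vertices in increasing order. Then dim K = 2 and the simplices of K are:

  0-simplices (7): a, b, c, d, e, f, g
  1-simplices (18): ab, ac, ad, ag, bc, bd, be, bf, bg, cd, ce, cf, de, df, dg, ef, eg, fg
  2-simplices (12): abc, abg, acd, adg, bcf, bde, bdf, beg, cde, cef, dfg, efg

giving chain groups C_0 ≅ Z^7, C_1 ≅ Z^18, C_2 ≅ Z^12.

Boundary ∂_1: C_1 → C_0 maps an edge to its endpoints' difference, ∂[p,q] = q − p.
As a 7×18 matrix over Z this has rank 6, with invariant factors (1,1,1,1,1,1).

∂_2: C_2 → C_1 maps a triangle to the signed sum of its edges. For instance
  ∂dfg = fg − dg + df,
  ∂acd = cd − ad + ac.
As a 18×12 matrix over Z this has rank 12, with invariant factors (1,1,1,1,1,1,1,1,1,1,1,2).

Now H_k = ker ∂_k / im ∂_{k+1}, so:

  H_0: rank C_0 − rank ∂_1 = 7 − 6 = 1, and the invariant factors of ∂_1 are all 1, so H_0 = Z.
  H_1: rank ker ∂_1 − rank ∂_2 = (18 − 6) − 12 = 0, and ∂_2 has invariant factor 2 > 1, so H_1 = Z_2.
  H_2: rank ker ∂_2 − rank ∂_3 = (12 − 12) − 0 = 0, and there is no ∂_3, so H_2 = 0.

As a check, the Euler characteristic is 7 − 18 + 12 = 1, which agrees with 1 − 0 + 0 = 1.
(K is a triangulation of the real projective plane RP^2.)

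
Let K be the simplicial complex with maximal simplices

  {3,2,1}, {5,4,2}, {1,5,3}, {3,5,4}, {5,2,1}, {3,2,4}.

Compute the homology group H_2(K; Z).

H_2 ≅ Z.

Fix the vertex order 1 < 2 < 3 < 4 < 5 and write every simplex with vertices in increasing order. Then dim K = 2 and the simplices of K are:

  0-simplices (5): [1], [2], [3], [4], [5]
  1-simplices (9): [1,2], [1,3], [1,5], [2,3], [2,4], [2,5], [3,4], [3,5], [4,5]
  2-simplices (6): [1,2,3], [1,2,5], [1,3,5], [2,3,4], [2,4,5], [3,4,5]

Hence C_0 ≅ Z^5, C_1 ≅ Z^9, C_2 ≅ Z^6.

Boundary ∂_1: C_1 → C_0 sends each edge [p,q] (with p < q) to q − p. For instance
  ∂[1,5] = [5] − [1].
This gives a 5×9 integer matrix of rank 4; reducing to Smith normal form yields diagonal entries (1,1,1,1).

The boundary map ∂_2: C_2 → C_1 sends each 2-simplex [p,q,r] to [q,r] − [p,r] + [p,q]. For instance
  ∂[1,3,5] = [3,5] − [1,5] + [1,3],
  ∂[1,2,5] = [2,5] − [1,5] + [1,2].
This gives a 9×6 integer matrix of rank 5; reducing to Smith normal form yields diagonal entries (1,1,1,1,1).

Now H_k = ker ∂_k / im ∂_{k+1}, so:

  H_2: rank ker ∂_2 − rank ∂_3 = (6 − 5) − 0 = 1, and there is no ∂_3, so H_2 = Z.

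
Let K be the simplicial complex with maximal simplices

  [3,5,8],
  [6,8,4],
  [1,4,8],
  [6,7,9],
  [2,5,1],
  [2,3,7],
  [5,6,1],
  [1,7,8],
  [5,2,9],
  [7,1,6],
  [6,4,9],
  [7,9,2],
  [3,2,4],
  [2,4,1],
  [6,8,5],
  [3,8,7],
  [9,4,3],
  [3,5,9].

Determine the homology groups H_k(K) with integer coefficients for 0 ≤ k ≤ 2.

Take the total order 1 < 2 < 3 < 4 < 5 < 6 < 7 < 8 < 9 on the vertex set. Then K (dimension 2) consists of the simplices:

  0-simplices (9): [1], [2], [3], [4], [5], [6], [7], [8], [9]
  1-simplices (27): (27 of them)
  2-simplices (18): [1,2,4], [1,2,5], [1,4,8], [1,5,6], [1,6,7], [1,7,8], [2,3,4], [2,3,7], [2,5,9], [2,7,9], [3,4,9], [3,5,8], [3,5,9], [3,7,8], [4,6,8], [4,6,9], [5,6,8], [6,7,9]

giving chain groups C_0 ≅ Z^9, C_1 ≅ Z^27, C_2 ≅ Z^18.

Boundary ∂_1: C_1 → C_0 sends each edge [p,q] (with p < q) to q − p. For instance
  ∂[5,9] = [9] − [5].
The resulting 9×27 matrix has rank 8, and its Smith normal form has invariant factors (1,1,1,1,1,1,1,1).

∂_2: C_2 → C_1 maps a triangle to the signed sum of its edges. For instance
  ∂[3,7,8] = [7,8] − [3,8] + [3,7],
  ∂[4,6,9] = [6,9] − [4,9] + [4,6].
The resulting 27×18 matrix has rank 18, and its Smith normal form has invariant factors (1,1,1,1,1,1,1,1,1,1,1,1,1,1,1,1,1,2).

Computing H_k = (kernel of ∂_k) / (image of ∂_{k+1}):

  H_0: rank C_0 − rank ∂_1 = 9 − 8 = 1, and the invariant factors of ∂_1 are all 1, so H_0 ≅ Z.
  H_1: rank ker ∂_1 − rank ∂_2 = (27 − 8) − 18 = 1, and ∂_2 has invariant factor 2 > 1, so H_1 ≅ Z ⊕ Z/2.
  H_2: rank ker ∂_2 − rank ∂_3 = (18 − 18) − 0 = 0, and there is no ∂_3, so H_2 ≅ 0.

As a check, the Euler characteristic is 9 − 27 + 18 = 0, which agrees with 1 − 1 + 0 = 0.

H_0 ≅ Z,  H_1 ≅ Z ⊕ Z/2,  H_2 = 0.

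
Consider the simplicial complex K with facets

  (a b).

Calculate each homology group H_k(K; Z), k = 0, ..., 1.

We work with the vertex ordering a < b. The simplices of K, each written with vertices in increasing order, are:

  0-simplices (2): a, b
  1-simplices (1): ab

Hence C_0 ≅ Z^2, C_1 ≅ Z^1.

The boundary map ∂_1: C_1 → C_0 is given by ∂[p,q] = [q] − [p]. For instance
  ∂ab = b − a.
The resulting 2×1 matrix has rank 1, and its Smith normal form has invariant factors (1).

Computing H_k = (kernel of ∂_k) / (image of ∂_{k+1}):

  H_0: rank C_0 − rank ∂_1 = 2 − 1 = 1, and the invariant factors of ∂_1 are all 1, so H_0 = Z.
  H_1: rank ker ∂_1 − rank ∂_2 = (1 − 1) − 0 = 0, and there is no ∂_2, so H_1 = 0.

As a check, the Euler characteristic is 2 − 1 = 1, which agrees with 1 − 0 = 1.

H_0 ≅ Z,  H_1 = 0.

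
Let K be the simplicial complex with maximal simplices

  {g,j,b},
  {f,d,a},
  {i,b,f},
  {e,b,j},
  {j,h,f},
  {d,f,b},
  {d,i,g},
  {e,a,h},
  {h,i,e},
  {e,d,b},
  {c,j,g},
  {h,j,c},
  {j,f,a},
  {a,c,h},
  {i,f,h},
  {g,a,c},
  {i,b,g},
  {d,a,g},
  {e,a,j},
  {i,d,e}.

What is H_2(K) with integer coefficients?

Fix the vertex order a < b < c < d < e < f < g < h < i < j and write every simplex with vertices in increasing order. Then dim K = 2 and the simplices of K are:

  0-simplices (10): a, b, c, d, e, f, g, h, i, j
  1-simplices (30): ac, ad, ae, af, ag, ah, aj, bd, be, bf, bg, bi, bj, cg, ch, cj, de, df, dg, di, eh, ei, ej, fh, fi, fj, gi, gj, hi, hj
  2-simplices (20): acg, ach, adf, adg, aeh, aej, afj, bde, bdf, bej, bfi, bgi, bgj, cgj, chj, dei, dgi, ehi, fhi, fhj

Hence C_0 ≅ Z^10, C_1 ≅ Z^30, C_2 ≅ Z^20.

The boundary map ∂_1: C_1 → C_0 is given by ∂[p,q] = [q] − [p]. For instance
  ∂bg = g − b.
As a 10×30 matrix over Z this has rank 9, with invariant factors (1,1,1,1,1,1,1,1,1).

The boundary map ∂_2: C_2 → C_1 maps a triangle to the signed sum of its edges. For instance
  ∂cgj = gj − cj + cg,
  ∂fhi = hi − fi + fh.
The resulting 30×20 matrix has rank 20, and its Smith normal form has invariant factors (1,1,1,1,1,1,1,1,1,1,1,1,1,1,1,1,1,1,1,2).

From H_k ≅ ker(∂_k) / im(∂_{k+1}) we obtain:

  H_2: rank ker ∂_2 − rank ∂_3 = (20 − 20) − 0 = 0, and there is no ∂_3, so H_2 ≅ 0.

(K is a triangulation of the Klein bottle.)

H_2 = 0.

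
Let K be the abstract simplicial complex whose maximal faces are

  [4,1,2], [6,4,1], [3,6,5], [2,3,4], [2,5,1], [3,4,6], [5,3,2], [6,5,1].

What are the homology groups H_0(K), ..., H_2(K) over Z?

Take the total order 1 < 2 < 3 < 4 < 5 < 6 on the vertex set. Then K (dimension 2) consists of the simplices:

  0-simplices (6): [1], [2], [3], [4], [5], [6]
  1-simplices (12): [1,2], [1,4], [1,5], [1,6], [2,3], [2,4], [2,5], [3,4], [3,5], [3,6], [4,6], [5,6]
  2-simplices (8): [1,2,4], [1,2,5], [1,4,6], [1,5,6], [2,3,4], [2,3,5], [3,4,6], [3,5,6]

giving chain groups C_0 ≅ Z^6, C_1 ≅ Z^12, C_2 ≅ Z^8.

∂_1: C_1 → C_0 is given by ∂[p,q] = [q] − [p].
As a 6×12 matrix over Z this has rank 5, with invariant factors (1,1,1,1,1).

∂_2: C_2 → C_1 acts by ∂[p,q,r] = [q,r] − [p,r] + [p,q]. For instance
  ∂[1,5,6] = [5,6] − [1,6] + [1,5],
  ∂[1,4,6] = [4,6] − [1,6] + [1,4].
The resulting 12×8 matrix has rank 7, and its Smith normal form has invariant factors (1,1,1,1,1,1,1).

Computing H_k = (kernel of ∂_k) / (image of ∂_{k+1}):

  H_0: rank C_0 − rank ∂_1 = 6 − 5 = 1, and the invariant factors of ∂_1 are all 1, so H_0 ≅ Z.
  H_1: rank ker ∂_1 − rank ∂_2 = (12 − 5) − 7 = 0, and the invariant factors of ∂_2 are all 1, so H_1 ≅ 0.
  H_2: rank ker ∂_2 − rank ∂_3 = (8 − 7) − 0 = 1, and there is no ∂_3, so H_2 ≅ Z.

(K is a triangulation of the 2-sphere S^2.)

H_0 ≅ Z,  H_1 = 0,  H_2 ≅ Z.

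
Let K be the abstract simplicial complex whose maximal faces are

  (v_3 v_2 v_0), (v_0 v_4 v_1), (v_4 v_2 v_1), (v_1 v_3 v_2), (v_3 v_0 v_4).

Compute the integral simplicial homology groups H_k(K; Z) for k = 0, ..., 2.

H_0 ≅ Z,  H_1 ≅ Z,  H_2 = 0.

Order the vertices as v_0 < v_1 < v_2 < v_3 < v_4. Listing each simplex with vertices in this order, K has dimension 2 with simplices:

  0-simplices (5): [v_0], [v_1], [v_2], [v_3], [v_4]
  1-simplices (10): [v_0,v_1], [v_0,v_2], [v_0,v_3], [v_0,v_4], [v_1,v_2], [v_1,v_3], [v_1,v_4], [v_2,v_3], [v_2,v_4], [v_3,v_4]
  2-simplices (5): [v_0,v_1,v_4], [v_0,v_2,v_3], [v_0,v_3,v_4], [v_1,v_2,v_3], [v_1,v_2,v_4]

Hence C_0 ≅ Z^5, C_1 ≅ Z^10, C_2 ≅ Z^5.

The boundary map ∂_1: C_1 → C_0 sends each edge [p,q] (with p < q) to q − p.
The 5×10 boundary matrix has rank 4 and Smith normal form diag(1,1,1,1).

∂_2: C_2 → C_1 acts by ∂[p,q,r] = [q,r] − [p,r] + [p,q]. For instance
  ∂[v_0,v_1,v_4] = [v_1,v_4] − [v_0,v_4] + [v_0,v_1],
  ∂[v_1,v_2,v_4] = [v_2,v_4] − [v_1,v_4] + [v_1,v_2].
The resulting 10×5 matrix has rank 5, and its Smith normal form has invariant factors (1,1,1,1,1).

From H_k ≅ ker(∂_k) / im(∂_{k+1}) we obtain:

  H_0: rank C_0 − rank ∂_1 = 5 − 4 = 1, and the invariant factors of ∂_1 are all 1, so H_0 ≅ Z.
  H_1: rank ker ∂_1 − rank ∂_2 = (10 − 4) − 5 = 1, and the invariant factors of ∂_2 are all 1, so H_1 ≅ Z.
  H_2: rank ker ∂_2 − rank ∂_3 = (5 − 5) − 0 = 0, and there is no ∂_3, so H_2 ≅ 0.

(K is a triangulation of the Möbius band.)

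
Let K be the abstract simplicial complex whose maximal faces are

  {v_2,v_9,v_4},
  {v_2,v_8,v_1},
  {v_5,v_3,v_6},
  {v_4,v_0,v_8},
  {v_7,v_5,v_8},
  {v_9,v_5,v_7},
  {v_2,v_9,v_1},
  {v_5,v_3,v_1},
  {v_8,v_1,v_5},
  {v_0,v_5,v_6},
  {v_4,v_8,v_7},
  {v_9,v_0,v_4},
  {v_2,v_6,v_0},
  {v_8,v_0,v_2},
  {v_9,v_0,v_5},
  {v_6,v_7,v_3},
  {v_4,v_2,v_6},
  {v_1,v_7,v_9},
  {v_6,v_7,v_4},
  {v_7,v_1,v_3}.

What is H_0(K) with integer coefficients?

H_0 = Z.

We work with the vertex ordering v_0 < v_1 < v_2 < v_3 < v_4 < v_5 < v_6 < v_7 < v_8 < v_9. The simplices of K, each written with vertices in increasing order, are:

  0-simplices (10): [v_0], [v_1], [v_2], [v_3], [v_4], [v_5], [v_6], [v_7], [v_8], [v_9]
  1-simplices (30): (30 of them)
  2-simplices (20): (20 of them)

giving chain groups C_0 ≅ Z^10, C_1 ≅ Z^30, C_2 ≅ Z^20.

∂_1: C_1 → C_0 maps an edge to its endpoints' difference, ∂[p,q] = q − p. For instance
  ∂[v_2,v_4] = [v_4] − [v_2].
The 10×30 boundary matrix has rank 9 and Smith normal form diag(1,1,1,1,1,1,1,1,1).

∂_2: C_2 → C_1 acts by ∂[p,q,r] = [q,r] − [p,r] + [p,q]. For instance
  ∂[v_1,v_3,v_7] = [v_3,v_7] − [v_1,v_7] + [v_1,v_3],
  ∂[v_5,v_7,v_8] = [v_7,v_8] − [v_5,v_8] + [v_5,v_7].
As a 30×20 matrix over Z this has rank 20, with invariant factors (1,1,1,1,1,1,1,1,1,1,1,1,1,1,1,1,1,1,1,2).

Reading off H_k = ker ∂_k / im ∂_{k+1}:

  H_0: rank C_0 − rank ∂_1 = 10 − 9 = 1, and the invariant factors of ∂_1 are all 1, so H_0 = Z.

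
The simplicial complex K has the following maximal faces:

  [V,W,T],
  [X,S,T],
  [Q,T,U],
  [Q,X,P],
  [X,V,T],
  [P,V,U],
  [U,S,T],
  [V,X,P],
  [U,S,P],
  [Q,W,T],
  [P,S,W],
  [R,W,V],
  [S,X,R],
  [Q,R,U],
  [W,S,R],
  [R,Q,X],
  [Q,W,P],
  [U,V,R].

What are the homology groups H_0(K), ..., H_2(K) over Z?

H_0 = Z,  H_1 = Z^2,  H_2 = Z.

Take the total order P < Q < R < S < T < U < V < W < X on the vertex set. Then K (dimension 2) consists of the simplices:

  0-simplices (9): P, Q, R, S, T, U, V, W, X
  1-simplices (27): PQ, PS, PU, PV, PW, PX, QR, QT, QU, QW, QX, RS, RU, RV, RW, RX, ST, SU, SW, SX, TU, TV, TW, TX, UV, VW, VX
  2-simplices (18): PQW, PQX, PSU, PSW, PUV, PVX, QRU, QRX, QTU, QTW, RSW, RSX, RUV, RVW, STU, STX, TVW, TVX

so the chain groups are C_0 ≅ Z^9, C_1 ≅ Z^27, C_2 ≅ Z^18.

Boundary ∂_1: C_1 → C_0 sends each edge [p,q] (with p < q) to q − p.
The resulting 9×27 matrix has rank 8, and its Smith normal form has invariant factors (1,1,1,1,1,1,1,1).

The boundary map ∂_2: C_2 → C_1 acts by ∂[p,q,r] = [q,r] − [p,r] + [p,q]. For instance
  ∂RUV = UV − RV + RU,
  ∂RVW = VW − RW + RV.
This gives a 27×18 integer matrix of rank 17; reducing to Smith normal form yields diagonal entries (1,1,1,1,1,1,1,1,1,1,1,1,1,1,1,1,1).

Reading off H_k = ker ∂_k / im ∂_{k+1}:

  H_0: rank C_0 − rank ∂_1 = 9 − 8 = 1, and the invariant factors of ∂_1 are all 1, so H_0 ≅ Z.
  H_1: rank ker ∂_1 − rank ∂_2 = (27 − 8) − 17 = 2, and the invariant factors of ∂_2 are all 1, so H_1 ≅ Z^2.
  H_2: rank ker ∂_2 − rank ∂_3 = (18 − 17) − 0 = 1, and there is no ∂_3, so H_2 ≅ Z.

As a check, the Euler characteristic is 9 − 27 + 18 = 0, which agrees with 1 − 2 + 1 = 0.
(K is a triangulation of the torus T^2.)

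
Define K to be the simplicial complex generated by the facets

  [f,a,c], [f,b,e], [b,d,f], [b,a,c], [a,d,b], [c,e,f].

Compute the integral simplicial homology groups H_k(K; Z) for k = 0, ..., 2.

Order the vertices as a < b < c < d < e < f. Listing each simplex with vertices in this order, K has dimension 2 with simplices:

  0-simplices (6): a, b, c, d, e, f
  1-simplices (12): ab, ac, ad, af, bc, bd, be, bf, ce, cf, df, ef
  2-simplices (6): abc, abd, acf, bdf, bef, cef

Hence C_0 ≅ Z^6, C_1 ≅ Z^12, C_2 ≅ Z^6.

The boundary map ∂_1: C_1 → C_0 sends each edge [p,q] (with p < q) to q − p. For instance
  ∂cf = f − c.
The resulting 6×12 matrix has rank 5, and its Smith normal form has invariant factors (1,1,1,1,1).

∂_2: C_2 → C_1 maps a triangle to the signed sum of its edges. For instance
  ∂cef = ef − cf + ce,
  ∂abc = bc − ac + ab.
The resulting 12×6 matrix has rank 6, and its Smith normal form has invariant factors (1,1,1,1,1,1).

From H_k ≅ ker(∂_k) / im(∂_{k+1}) we obtain:

  H_0: rank C_0 − rank ∂_1 = 6 − 5 = 1, and the invariant factors of ∂_1 are all 1, so H_0 ≅ Z.
  H_1: rank ker ∂_1 − rank ∂_2 = (12 − 5) − 6 = 1, and the invariant factors of ∂_2 are all 1, so H_1 ≅ Z.
  H_2: rank ker ∂_2 − rank ∂_3 = (6 − 6) − 0 = 0, and there is no ∂_3, so H_2 ≅ 0.

H_0 = Z,  H_1 = Z,  H_2 = 0.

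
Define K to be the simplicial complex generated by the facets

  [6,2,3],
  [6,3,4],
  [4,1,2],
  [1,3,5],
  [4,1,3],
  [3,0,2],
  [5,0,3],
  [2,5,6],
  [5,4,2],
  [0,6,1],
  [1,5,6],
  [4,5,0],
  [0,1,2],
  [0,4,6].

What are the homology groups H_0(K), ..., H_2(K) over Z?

Order the vertices as 0 < 1 < 2 < 3 < 4 < 5 < 6. Listing each simplex with vertices in this order, K has dimension 2 with simplices:

  0-simplices (7): [0], [1], [2], [3], [4], [5], [6]
  1-simplices (21): [0,1], [0,2], [0,3], [0,4], [0,5], [0,6], [1,2], [1,3], [1,4], [1,5], [1,6], [2,3], [2,4], [2,5], [2,6], [3,4], [3,5], [3,6], [4,5], [4,6], [5,6]
  2-simplices (14): [0,1,2], [0,1,6], [0,2,3], [0,3,5], [0,4,5], [0,4,6], [1,2,4], [1,3,4], [1,3,5], [1,5,6], [2,3,6], [2,4,5], [2,5,6], [3,4,6]

giving chain groups C_0 ≅ Z^7, C_1 ≅ Z^21, C_2 ≅ Z^14.

Boundary ∂_1: C_1 → C_0 sends each edge [p,q] (with p < q) to q − p. For instance
  ∂[1,4] = [4] − [1].
This gives a 7×21 integer matrix of rank 6; reducing to Smith normal form yields diagonal entries (1,1,1,1,1,1).

The boundary map ∂_2: C_2 → C_1 acts by ∂[p,q,r] = [q,r] − [p,r] + [p,q]. For instance
  ∂[0,1,2] = [1,2] − [0,2] + [0,1],
  ∂[2,5,6] = [5,6] − [2,6] + [2,5].
This gives a 21×14 integer matrix of rank 13; reducing to Smith normal form yields diagonal entries (1,1,1,1,1,1,1,1,1,1,1,1,1).

Computing H_k = (kernel of ∂_k) / (image of ∂_{k+1}):

  H_0: rank C_0 − rank ∂_1 = 7 − 6 = 1, and the invariant factors of ∂_1 are all 1, so H_0 ≅ Z.
  H_1: rank ker ∂_1 − rank ∂_2 = (21 − 6) − 13 = 2, and the invariant factors of ∂_2 are all 1, so H_1 ≅ Z^2.
  H_2: rank ker ∂_2 − rank ∂_3 = (14 − 13) − 0 = 1, and there is no ∂_3, so H_2 ≅ Z.

(K is a triangulation of the torus T^2.)

H_0 ≅ Z,  H_1 ≅ Z^2,  H_2 ≅ Z.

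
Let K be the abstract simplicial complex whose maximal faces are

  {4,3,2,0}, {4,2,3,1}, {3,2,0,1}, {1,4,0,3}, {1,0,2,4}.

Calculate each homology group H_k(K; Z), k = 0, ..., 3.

Fix the vertex order 0 < 1 < 2 < 3 < 4 and write every simplex with vertices in increasing order. Then dim K = 3 and the simplices of K are:

  0-simplices (5): [0], [1], [2], [3], [4]
  1-simplices (10): [0,1], [0,2], [0,3], [0,4], [1,2], [1,3], [1,4], [2,3], [2,4], [3,4]
  2-simplices (10): [0,1,2], [0,1,3], [0,1,4], [0,2,3], [0,2,4], [0,3,4], [1,2,3], [1,2,4], [1,3,4], [2,3,4]
  3-simplices (5): [0,1,2,3], [0,1,2,4], [0,1,3,4], [0,2,3,4], [1,2,3,4]

Hence C_0 ≅ Z^5, C_1 ≅ Z^10, C_2 ≅ Z^10, C_3 ≅ Z^5.

The boundary map ∂_1: C_1 → C_0 sends each edge [p,q] (with p < q) to q − p. For instance
  ∂[1,2] = [2] − [1].
The 5×10 boundary matrix has rank 4 and Smith normal form diag(1,1,1,1).

∂_2: C_2 → C_1 maps a triangle to the signed sum of its edges. For instance
  ∂[2,3,4] = [3,4] − [2,4] + [2,3],
  ∂[0,1,3] = [1,3] − [0,3] + [0,1].
The 10×10 boundary matrix has rank 6 and Smith normal form diag(1,1,1,1,1,1).

The boundary map ∂_3: C_3 → C_2 sends each 3-simplex σ to the alternating sum Σ_i (−1)^i (σ with its i-th vertex removed). For instance
  ∂[0,1,2,4] = [1,2,4] − [0,2,4] + [0,1,4] − [0,1,2],
  ∂[1,2,3,4] = [2,3,4] − [1,3,4] + [1,2,4] − [1,2,3].
As a 10×5 matrix over Z this has rank 4, with invariant factors (1,1,1,1).

Reading off H_k = ker ∂_k / im ∂_{k+1}:

  H_0: rank C_0 − rank ∂_1 = 5 − 4 = 1, and the invariant factors of ∂_1 are all 1, so H_0 ≅ Z.
  H_1: rank ker ∂_1 − rank ∂_2 = (10 − 4) − 6 = 0, and the invariant factors of ∂_2 are all 1, so H_1 ≅ 0.
  H_2: rank ker ∂_2 − rank ∂_3 = (10 − 6) − 4 = 0, and the invariant factors of ∂_3 are all 1, so H_2 ≅ 0.
  H_3: rank ker ∂_3 − rank ∂_4 = (5 − 4) − 0 = 1, and there is no ∂_4, so H_3 ≅ Z.

As a check, the Euler characteristic is 5 − 10 + 10 − 5 = 0, which agrees with 1 − 0 + 0 − 1 = 0.

H_0 ≅ Z,  H_1 = 0,  H_2 = 0,  H_3 ≅ Z.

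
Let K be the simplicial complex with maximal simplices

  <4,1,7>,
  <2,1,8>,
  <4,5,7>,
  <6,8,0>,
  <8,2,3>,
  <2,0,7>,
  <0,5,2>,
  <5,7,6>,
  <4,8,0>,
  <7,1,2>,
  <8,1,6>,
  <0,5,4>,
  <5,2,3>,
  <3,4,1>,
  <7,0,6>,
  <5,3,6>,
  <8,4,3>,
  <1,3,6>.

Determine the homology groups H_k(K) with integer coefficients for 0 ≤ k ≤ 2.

We work with the vertex ordering 0 < 1 < 2 < 3 < 4 < 5 < 6 < 7 < 8. The simplices of K, each written with vertices in increasing order, are:

  0-simplices (9): [0], [1], [2], [3], [4], [5], [6], [7], [8]
  1-simplices (27): (27 of them)
  2-simplices (18): [0,2,5], [0,2,7], [0,4,5], [0,4,8], [0,6,7], [0,6,8], [1,2,7], [1,2,8], [1,3,4], [1,3,6], [1,4,7], [1,6,8], [2,3,5], [2,3,8], [3,4,8], [3,5,6], [4,5,7], [5,6,7]

Hence C_0 ≅ Z^9, C_1 ≅ Z^27, C_2 ≅ Z^18.

Boundary ∂_1: C_1 → C_0 maps an edge to its endpoints' difference, ∂[p,q] = q − p. For instance
  ∂[2,8] = [8] − [2].
As a 9×27 matrix over Z this has rank 8, with invariant factors (1,1,1,1,1,1,1,1).

Boundary ∂_2: C_2 → C_1 acts by ∂[p,q,r] = [q,r] − [p,r] + [p,q]. For instance
  ∂[1,3,4] = [3,4] − [1,4] + [1,3],
  ∂[0,4,5] = [4,5] − [0,5] + [0,4].
This gives a 27×18 integer matrix of rank 18; reducing to Smith normal form yields diagonal entries (1,1,1,1,1,1,1,1,1,1,1,1,1,1,1,1,1,2).

Computing H_k = (kernel of ∂_k) / (image of ∂_{k+1}):

  H_0: rank C_0 − rank ∂_1 = 9 − 8 = 1, and the invariant factors of ∂_1 are all 1, so H_0 ≅ Z.
  H_1: rank ker ∂_1 − rank ∂_2 = (27 − 8) − 18 = 1, and ∂_2 has invariant factor 2 > 1, so H_1 ≅ Z ⊕ Z/2.
  H_2: rank ker ∂_2 − rank ∂_3 = (18 − 18) − 0 = 0, and there is no ∂_3, so H_2 ≅ 0.

As a check, the Euler characteristic is 9 − 27 + 18 = 0, which agrees with 1 − 1 + 0 = 0.

H_0 = Z,  H_1 = Z ⊕ Z/2,  H_2 = 0.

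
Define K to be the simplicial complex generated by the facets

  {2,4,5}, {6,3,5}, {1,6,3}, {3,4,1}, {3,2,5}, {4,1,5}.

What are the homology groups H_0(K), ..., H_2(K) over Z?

Fix the vertex order 1 < 2 < 3 < 4 < 5 < 6 and write every simplex with vertices in increasing order. Then dim K = 2 and the simplices of K are:

  0-simplices (6): [1], [2], [3], [4], [5], [6]
  1-simplices (12): [1,3], [1,4], [1,5], [1,6], [2,3], [2,4], [2,5], [3,4], [3,5], [3,6], [4,5], [5,6]
  2-simplices (6): [1,3,4], [1,3,6], [1,4,5], [2,3,5], [2,4,5], [3,5,6]

giving chain groups C_0 ≅ Z^6, C_1 ≅ Z^12, C_2 ≅ Z^6.

∂_1: C_1 → C_0 sends each edge [p,q] (with p < q) to q − p. For instance
  ∂[3,5] = [5] − [3].
The resulting 6×12 matrix has rank 5, and its Smith normal form has invariant factors (1,1,1,1,1).

∂_2: C_2 → C_1 acts by ∂[p,q,r] = [q,r] − [p,r] + [p,q]. For instance
  ∂[1,3,6] = [3,6] − [1,6] + [1,3],
  ∂[1,3,4] = [3,4] − [1,4] + [1,3].
The 12×6 boundary matrix has rank 6 and Smith normal form diag(1,1,1,1,1,1).

From H_k ≅ ker(∂_k) / im(∂_{k+1}) we obtain:

  H_0: rank C_0 − rank ∂_1 = 6 − 5 = 1, and the invariant factors of ∂_1 are all 1, so H_0 = Z.
  H_1: rank ker ∂_1 − rank ∂_2 = (12 − 5) − 6 = 1, and the invariant factors of ∂_2 are all 1, so H_1 = Z.
  H_2: rank ker ∂_2 − rank ∂_3 = (6 − 6) − 0 = 0, and there is no ∂_3, so H_2 = 0.

As a check, the Euler characteristic is 6 − 12 + 6 = 0, which agrees with 1 − 1 + 0 = 0.

H_0 = Z,  H_1 = Z,  H_2 = 0.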